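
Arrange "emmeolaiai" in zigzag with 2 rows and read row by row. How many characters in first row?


Zigzag "emmeolaiai" into 2 rows:
Placing characters:
  'e' => row 0
  'm' => row 1
  'm' => row 0
  'e' => row 1
  'o' => row 0
  'l' => row 1
  'a' => row 0
  'i' => row 1
  'a' => row 0
  'i' => row 1
Rows:
  Row 0: "emoaa"
  Row 1: "melii"
First row length: 5

5


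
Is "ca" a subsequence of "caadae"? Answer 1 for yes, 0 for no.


Check if "ca" is a subsequence of "caadae"
Greedy scan:
  Position 0 ('c'): matches sub[0] = 'c'
  Position 1 ('a'): matches sub[1] = 'a'
  Position 2 ('a'): no match needed
  Position 3 ('d'): no match needed
  Position 4 ('a'): no match needed
  Position 5 ('e'): no match needed
All 2 characters matched => is a subsequence

1


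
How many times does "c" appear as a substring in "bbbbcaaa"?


Searching for "c" in "bbbbcaaa"
Scanning each position:
  Position 0: "b" => no
  Position 1: "b" => no
  Position 2: "b" => no
  Position 3: "b" => no
  Position 4: "c" => MATCH
  Position 5: "a" => no
  Position 6: "a" => no
  Position 7: "a" => no
Total occurrences: 1

1


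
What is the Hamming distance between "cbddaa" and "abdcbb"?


Comparing "cbddaa" and "abdcbb" position by position:
  Position 0: 'c' vs 'a' => differ
  Position 1: 'b' vs 'b' => same
  Position 2: 'd' vs 'd' => same
  Position 3: 'd' vs 'c' => differ
  Position 4: 'a' vs 'b' => differ
  Position 5: 'a' vs 'b' => differ
Total differences (Hamming distance): 4

4


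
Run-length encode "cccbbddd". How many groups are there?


Input: cccbbddd
Scanning for consecutive runs:
  Group 1: 'c' x 3 (positions 0-2)
  Group 2: 'b' x 2 (positions 3-4)
  Group 3: 'd' x 3 (positions 5-7)
Total groups: 3

3


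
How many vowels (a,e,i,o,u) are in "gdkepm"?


Input: gdkepm
Checking each character:
  'g' at position 0: consonant
  'd' at position 1: consonant
  'k' at position 2: consonant
  'e' at position 3: vowel (running total: 1)
  'p' at position 4: consonant
  'm' at position 5: consonant
Total vowels: 1

1


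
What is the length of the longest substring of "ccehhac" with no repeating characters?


Input: "ccehhac"
Sliding window (track last position of each char):
  Position 0 ('c'): window [0,0] length 1 -- new best
  Position 1 ('c'): repeat (last at 0), move window start to 1
  Position 1 ('c'): window [1,1] length 1
  Position 2 ('e'): window [1,2] length 2 -- new best
  Position 3 ('h'): window [1,3] length 3 -- new best
  Position 4 ('h'): repeat (last at 3), move window start to 4
  Position 4 ('h'): window [4,4] length 1
  Position 5 ('a'): window [4,5] length 2
  Position 6 ('c'): window [4,6] length 3
Longest substring with no repeats: "ceh" with length 3

3


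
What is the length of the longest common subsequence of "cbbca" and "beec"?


LCS of "cbbca" and "beec"
DP table:
           b    e    e    c
      0    0    0    0    0
  c   0    0    0    0    1
  b   0    1    1    1    1
  b   0    1    1    1    1
  c   0    1    1    1    2
  a   0    1    1    1    2
LCS length = dp[5][4] = 2

2


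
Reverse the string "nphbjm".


Input: nphbjm
Reading characters right to left:
  Position 5: 'm'
  Position 4: 'j'
  Position 3: 'b'
  Position 2: 'h'
  Position 1: 'p'
  Position 0: 'n'
Reversed: mjbhpn

mjbhpn


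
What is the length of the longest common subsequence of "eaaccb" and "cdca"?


LCS of "eaaccb" and "cdca"
DP table:
           c    d    c    a
      0    0    0    0    0
  e   0    0    0    0    0
  a   0    0    0    0    1
  a   0    0    0    0    1
  c   0    1    1    1    1
  c   0    1    1    2    2
  b   0    1    1    2    2
LCS length = dp[6][4] = 2

2


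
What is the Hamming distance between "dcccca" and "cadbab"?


Comparing "dcccca" and "cadbab" position by position:
  Position 0: 'd' vs 'c' => differ
  Position 1: 'c' vs 'a' => differ
  Position 2: 'c' vs 'd' => differ
  Position 3: 'c' vs 'b' => differ
  Position 4: 'c' vs 'a' => differ
  Position 5: 'a' vs 'b' => differ
Total differences (Hamming distance): 6

6


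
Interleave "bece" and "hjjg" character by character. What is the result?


Interleaving "bece" and "hjjg":
  Position 0: 'b' from first, 'h' from second => "bh"
  Position 1: 'e' from first, 'j' from second => "ej"
  Position 2: 'c' from first, 'j' from second => "cj"
  Position 3: 'e' from first, 'g' from second => "eg"
Result: bhejcjeg

bhejcjeg


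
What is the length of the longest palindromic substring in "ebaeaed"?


Input: "ebaeaed"
Checking substrings for palindromes:
  [2:5] "aea" (len 3) => palindrome
  [3:6] "eae" (len 3) => palindrome
Longest palindromic substring: "aea" with length 3

3


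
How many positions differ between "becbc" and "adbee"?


Comparing "becbc" and "adbee" position by position:
  Position 0: 'b' vs 'a' => DIFFER
  Position 1: 'e' vs 'd' => DIFFER
  Position 2: 'c' vs 'b' => DIFFER
  Position 3: 'b' vs 'e' => DIFFER
  Position 4: 'c' vs 'e' => DIFFER
Positions that differ: 5

5


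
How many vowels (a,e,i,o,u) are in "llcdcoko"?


Input: llcdcoko
Checking each character:
  'l' at position 0: consonant
  'l' at position 1: consonant
  'c' at position 2: consonant
  'd' at position 3: consonant
  'c' at position 4: consonant
  'o' at position 5: vowel (running total: 1)
  'k' at position 6: consonant
  'o' at position 7: vowel (running total: 2)
Total vowels: 2

2


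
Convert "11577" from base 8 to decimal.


Input: "11577" in base 8
Positional expansion:
  Digit '1' (value 1) x 8^4 = 4096
  Digit '1' (value 1) x 8^3 = 512
  Digit '5' (value 5) x 8^2 = 320
  Digit '7' (value 7) x 8^1 = 56
  Digit '7' (value 7) x 8^0 = 7
Sum = 4991

4991


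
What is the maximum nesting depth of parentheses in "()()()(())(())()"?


Input: "()()()(())(())()"
Tracking depth:
  Position 0 '(': depth becomes 1
  Position 1 ')': depth becomes 0
  Position 2 '(': depth becomes 1
  Position 3 ')': depth becomes 0
  Position 4 '(': depth becomes 1
  Position 5 ')': depth becomes 0
  Position 6 '(': depth becomes 1
  Position 7 '(': depth becomes 2
  Position 8 ')': depth becomes 1
  Position 9 ')': depth becomes 0
  Position 10 '(': depth becomes 1
  Position 11 '(': depth becomes 2
  Position 12 ')': depth becomes 1
  Position 13 ')': depth becomes 0
  Position 14 '(': depth becomes 1
  Position 15 ')': depth becomes 0
Maximum depth reached: 2

2


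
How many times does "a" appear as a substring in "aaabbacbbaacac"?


Searching for "a" in "aaabbacbbaacac"
Scanning each position:
  Position 0: "a" => MATCH
  Position 1: "a" => MATCH
  Position 2: "a" => MATCH
  Position 3: "b" => no
  Position 4: "b" => no
  Position 5: "a" => MATCH
  Position 6: "c" => no
  Position 7: "b" => no
  Position 8: "b" => no
  Position 9: "a" => MATCH
  Position 10: "a" => MATCH
  Position 11: "c" => no
  Position 12: "a" => MATCH
  Position 13: "c" => no
Total occurrences: 7

7


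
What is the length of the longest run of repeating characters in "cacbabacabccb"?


Input: "cacbabacabccb"
Scanning for longest run:
  Position 1 ('a'): new char, reset run to 1
  Position 2 ('c'): new char, reset run to 1
  Position 3 ('b'): new char, reset run to 1
  Position 4 ('a'): new char, reset run to 1
  Position 5 ('b'): new char, reset run to 1
  Position 6 ('a'): new char, reset run to 1
  Position 7 ('c'): new char, reset run to 1
  Position 8 ('a'): new char, reset run to 1
  Position 9 ('b'): new char, reset run to 1
  Position 10 ('c'): new char, reset run to 1
  Position 11 ('c'): continues run of 'c', length=2
  Position 12 ('b'): new char, reset run to 1
Longest run: 'c' with length 2

2


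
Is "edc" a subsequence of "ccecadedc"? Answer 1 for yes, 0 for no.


Check if "edc" is a subsequence of "ccecadedc"
Greedy scan:
  Position 0 ('c'): no match needed
  Position 1 ('c'): no match needed
  Position 2 ('e'): matches sub[0] = 'e'
  Position 3 ('c'): no match needed
  Position 4 ('a'): no match needed
  Position 5 ('d'): matches sub[1] = 'd'
  Position 6 ('e'): no match needed
  Position 7 ('d'): no match needed
  Position 8 ('c'): matches sub[2] = 'c'
All 3 characters matched => is a subsequence

1


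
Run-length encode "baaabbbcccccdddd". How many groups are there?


Input: baaabbbcccccdddd
Scanning for consecutive runs:
  Group 1: 'b' x 1 (positions 0-0)
  Group 2: 'a' x 3 (positions 1-3)
  Group 3: 'b' x 3 (positions 4-6)
  Group 4: 'c' x 5 (positions 7-11)
  Group 5: 'd' x 4 (positions 12-15)
Total groups: 5

5


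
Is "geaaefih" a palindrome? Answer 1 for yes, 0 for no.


Input: geaaefih
Reversed: hifeaaeg
  Compare pos 0 ('g') with pos 7 ('h'): MISMATCH
  Compare pos 1 ('e') with pos 6 ('i'): MISMATCH
  Compare pos 2 ('a') with pos 5 ('f'): MISMATCH
  Compare pos 3 ('a') with pos 4 ('e'): MISMATCH
Result: not a palindrome

0


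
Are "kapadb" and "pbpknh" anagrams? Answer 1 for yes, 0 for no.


Strings: "kapadb", "pbpknh"
Sorted first:  aabdkp
Sorted second: bhknpp
Differ at position 0: 'a' vs 'b' => not anagrams

0


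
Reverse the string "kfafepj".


Input: kfafepj
Reading characters right to left:
  Position 6: 'j'
  Position 5: 'p'
  Position 4: 'e'
  Position 3: 'f'
  Position 2: 'a'
  Position 1: 'f'
  Position 0: 'k'
Reversed: jpefafk

jpefafk


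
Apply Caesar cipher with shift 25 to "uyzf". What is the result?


Caesar cipher: shift "uyzf" by 25
  'u' (pos 20) + 25 = pos 19 = 't'
  'y' (pos 24) + 25 = pos 23 = 'x'
  'z' (pos 25) + 25 = pos 24 = 'y'
  'f' (pos 5) + 25 = pos 4 = 'e'
Result: txye

txye


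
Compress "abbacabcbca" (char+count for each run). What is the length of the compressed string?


Input: abbacabcbca
Runs:
  'a' x 1 => "a1"
  'b' x 2 => "b2"
  'a' x 1 => "a1"
  'c' x 1 => "c1"
  'a' x 1 => "a1"
  'b' x 1 => "b1"
  'c' x 1 => "c1"
  'b' x 1 => "b1"
  'c' x 1 => "c1"
  'a' x 1 => "a1"
Compressed: "a1b2a1c1a1b1c1b1c1a1"
Compressed length: 20

20


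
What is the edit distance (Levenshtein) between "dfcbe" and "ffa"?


Computing edit distance: "dfcbe" -> "ffa"
DP table:
           f    f    a
      0    1    2    3
  d   1    1    2    3
  f   2    1    1    2
  c   3    2    2    2
  b   4    3    3    3
  e   5    4    4    4
Edit distance = dp[5][3] = 4

4


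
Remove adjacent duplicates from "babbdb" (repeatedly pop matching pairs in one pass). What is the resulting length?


Input: babbdb
Stack-based adjacent duplicate removal:
  Read 'b': push. Stack: b
  Read 'a': push. Stack: ba
  Read 'b': push. Stack: bab
  Read 'b': matches stack top 'b' => pop. Stack: ba
  Read 'd': push. Stack: bad
  Read 'b': push. Stack: badb
Final stack: "badb" (length 4)

4


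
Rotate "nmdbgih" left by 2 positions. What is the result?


Input: "nmdbgih", rotate left by 2
First 2 characters: "nm"
Remaining characters: "dbgih"
Concatenate remaining + first: "dbgih" + "nm" = "dbgihnm"

dbgihnm


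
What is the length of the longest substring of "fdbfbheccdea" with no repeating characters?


Input: "fdbfbheccdea"
Sliding window (track last position of each char):
  Position 0 ('f'): window [0,0] length 1 -- new best
  Position 1 ('d'): window [0,1] length 2 -- new best
  Position 2 ('b'): window [0,2] length 3 -- new best
  Position 3 ('f'): repeat (last at 0), move window start to 1
  Position 3 ('f'): window [1,3] length 3
  Position 4 ('b'): repeat (last at 2), move window start to 3
  Position 4 ('b'): window [3,4] length 2
  Position 5 ('h'): window [3,5] length 3
  Position 6 ('e'): window [3,6] length 4 -- new best
  Position 7 ('c'): window [3,7] length 5 -- new best
  Position 8 ('c'): repeat (last at 7), move window start to 8
  Position 8 ('c'): window [8,8] length 1
  Position 9 ('d'): window [8,9] length 2
  Position 10 ('e'): window [8,10] length 3
  Position 11 ('a'): window [8,11] length 4
Longest substring with no repeats: "fbhec" with length 5

5


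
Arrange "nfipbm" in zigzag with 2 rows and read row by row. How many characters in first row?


Zigzag "nfipbm" into 2 rows:
Placing characters:
  'n' => row 0
  'f' => row 1
  'i' => row 0
  'p' => row 1
  'b' => row 0
  'm' => row 1
Rows:
  Row 0: "nib"
  Row 1: "fpm"
First row length: 3

3


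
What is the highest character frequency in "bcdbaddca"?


Input: bcdbaddca
Character counts:
  'a': 2
  'b': 2
  'c': 2
  'd': 3
Maximum frequency: 3

3


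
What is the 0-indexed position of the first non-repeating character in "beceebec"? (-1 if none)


Input: beceebec
Character frequencies:
  'b': 2
  'c': 2
  'e': 4
Scanning left to right for freq == 1:
  Position 0 ('b'): freq=2, skip
  Position 1 ('e'): freq=4, skip
  Position 2 ('c'): freq=2, skip
  Position 3 ('e'): freq=4, skip
  Position 4 ('e'): freq=4, skip
  Position 5 ('b'): freq=2, skip
  Position 6 ('e'): freq=4, skip
  Position 7 ('c'): freq=2, skip
  No unique character found => answer = -1

-1


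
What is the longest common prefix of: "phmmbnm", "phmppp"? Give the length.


Words: phmmbnm, phmppp
  Position 0: all 'p' => match
  Position 1: all 'h' => match
  Position 2: all 'm' => match
  Position 3: ('m', 'p') => mismatch, stop
LCP = "phm" (length 3)

3


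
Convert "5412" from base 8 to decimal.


Input: "5412" in base 8
Positional expansion:
  Digit '5' (value 5) x 8^3 = 2560
  Digit '4' (value 4) x 8^2 = 256
  Digit '1' (value 1) x 8^1 = 8
  Digit '2' (value 2) x 8^0 = 2
Sum = 2826

2826


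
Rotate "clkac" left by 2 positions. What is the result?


Input: "clkac", rotate left by 2
First 2 characters: "cl"
Remaining characters: "kac"
Concatenate remaining + first: "kac" + "cl" = "kaccl"

kaccl


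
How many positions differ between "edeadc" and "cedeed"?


Comparing "edeadc" and "cedeed" position by position:
  Position 0: 'e' vs 'c' => DIFFER
  Position 1: 'd' vs 'e' => DIFFER
  Position 2: 'e' vs 'd' => DIFFER
  Position 3: 'a' vs 'e' => DIFFER
  Position 4: 'd' vs 'e' => DIFFER
  Position 5: 'c' vs 'd' => DIFFER
Positions that differ: 6

6


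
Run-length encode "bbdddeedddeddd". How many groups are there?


Input: bbdddeedddeddd
Scanning for consecutive runs:
  Group 1: 'b' x 2 (positions 0-1)
  Group 2: 'd' x 3 (positions 2-4)
  Group 3: 'e' x 2 (positions 5-6)
  Group 4: 'd' x 3 (positions 7-9)
  Group 5: 'e' x 1 (positions 10-10)
  Group 6: 'd' x 3 (positions 11-13)
Total groups: 6

6


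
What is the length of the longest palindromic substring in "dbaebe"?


Input: "dbaebe"
Checking substrings for palindromes:
  [3:6] "ebe" (len 3) => palindrome
Longest palindromic substring: "ebe" with length 3

3


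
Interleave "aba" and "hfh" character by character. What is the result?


Interleaving "aba" and "hfh":
  Position 0: 'a' from first, 'h' from second => "ah"
  Position 1: 'b' from first, 'f' from second => "bf"
  Position 2: 'a' from first, 'h' from second => "ah"
Result: ahbfah

ahbfah


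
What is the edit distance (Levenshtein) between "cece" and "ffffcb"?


Computing edit distance: "cece" -> "ffffcb"
DP table:
           f    f    f    f    c    b
      0    1    2    3    4    5    6
  c   1    1    2    3    4    4    5
  e   2    2    2    3    4    5    5
  c   3    3    3    3    4    4    5
  e   4    4    4    4    4    5    5
Edit distance = dp[4][6] = 5

5


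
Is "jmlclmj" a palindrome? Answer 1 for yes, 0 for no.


Input: jmlclmj
Reversed: jmlclmj
  Compare pos 0 ('j') with pos 6 ('j'): match
  Compare pos 1 ('m') with pos 5 ('m'): match
  Compare pos 2 ('l') with pos 4 ('l'): match
Result: palindrome

1


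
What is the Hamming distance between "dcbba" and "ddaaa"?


Comparing "dcbba" and "ddaaa" position by position:
  Position 0: 'd' vs 'd' => same
  Position 1: 'c' vs 'd' => differ
  Position 2: 'b' vs 'a' => differ
  Position 3: 'b' vs 'a' => differ
  Position 4: 'a' vs 'a' => same
Total differences (Hamming distance): 3

3


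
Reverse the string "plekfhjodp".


Input: plekfhjodp
Reading characters right to left:
  Position 9: 'p'
  Position 8: 'd'
  Position 7: 'o'
  Position 6: 'j'
  Position 5: 'h'
  Position 4: 'f'
  Position 3: 'k'
  Position 2: 'e'
  Position 1: 'l'
  Position 0: 'p'
Reversed: pdojhfkelp

pdojhfkelp


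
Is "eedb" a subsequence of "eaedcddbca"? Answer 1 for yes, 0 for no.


Check if "eedb" is a subsequence of "eaedcddbca"
Greedy scan:
  Position 0 ('e'): matches sub[0] = 'e'
  Position 1 ('a'): no match needed
  Position 2 ('e'): matches sub[1] = 'e'
  Position 3 ('d'): matches sub[2] = 'd'
  Position 4 ('c'): no match needed
  Position 5 ('d'): no match needed
  Position 6 ('d'): no match needed
  Position 7 ('b'): matches sub[3] = 'b'
  Position 8 ('c'): no match needed
  Position 9 ('a'): no match needed
All 4 characters matched => is a subsequence

1


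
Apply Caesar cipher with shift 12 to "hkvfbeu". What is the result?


Caesar cipher: shift "hkvfbeu" by 12
  'h' (pos 7) + 12 = pos 19 = 't'
  'k' (pos 10) + 12 = pos 22 = 'w'
  'v' (pos 21) + 12 = pos 7 = 'h'
  'f' (pos 5) + 12 = pos 17 = 'r'
  'b' (pos 1) + 12 = pos 13 = 'n'
  'e' (pos 4) + 12 = pos 16 = 'q'
  'u' (pos 20) + 12 = pos 6 = 'g'
Result: twhrnqg

twhrnqg


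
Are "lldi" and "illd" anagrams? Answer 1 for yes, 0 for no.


Strings: "lldi", "illd"
Sorted first:  dill
Sorted second: dill
Sorted forms match => anagrams

1


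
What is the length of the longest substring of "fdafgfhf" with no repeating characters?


Input: "fdafgfhf"
Sliding window (track last position of each char):
  Position 0 ('f'): window [0,0] length 1 -- new best
  Position 1 ('d'): window [0,1] length 2 -- new best
  Position 2 ('a'): window [0,2] length 3 -- new best
  Position 3 ('f'): repeat (last at 0), move window start to 1
  Position 3 ('f'): window [1,3] length 3
  Position 4 ('g'): window [1,4] length 4 -- new best
  Position 5 ('f'): repeat (last at 3), move window start to 4
  Position 5 ('f'): window [4,5] length 2
  Position 6 ('h'): window [4,6] length 3
  Position 7 ('f'): repeat (last at 5), move window start to 6
  Position 7 ('f'): window [6,7] length 2
Longest substring with no repeats: "dafg" with length 4

4


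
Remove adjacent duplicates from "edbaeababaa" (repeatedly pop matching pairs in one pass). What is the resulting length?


Input: edbaeababaa
Stack-based adjacent duplicate removal:
  Read 'e': push. Stack: e
  Read 'd': push. Stack: ed
  Read 'b': push. Stack: edb
  Read 'a': push. Stack: edba
  Read 'e': push. Stack: edbae
  Read 'a': push. Stack: edbaea
  Read 'b': push. Stack: edbaeab
  Read 'a': push. Stack: edbaeaba
  Read 'b': push. Stack: edbaeabab
  Read 'a': push. Stack: edbaeababa
  Read 'a': matches stack top 'a' => pop. Stack: edbaeabab
Final stack: "edbaeabab" (length 9)

9


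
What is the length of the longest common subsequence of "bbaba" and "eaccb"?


LCS of "bbaba" and "eaccb"
DP table:
           e    a    c    c    b
      0    0    0    0    0    0
  b   0    0    0    0    0    1
  b   0    0    0    0    0    1
  a   0    0    1    1    1    1
  b   0    0    1    1    1    2
  a   0    0    1    1    1    2
LCS length = dp[5][5] = 2

2


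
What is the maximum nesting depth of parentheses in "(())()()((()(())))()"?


Input: "(())()()((()(())))()"
Tracking depth:
  Position 0 '(': depth becomes 1
  Position 1 '(': depth becomes 2
  Position 2 ')': depth becomes 1
  Position 3 ')': depth becomes 0
  Position 4 '(': depth becomes 1
  Position 5 ')': depth becomes 0
  Position 6 '(': depth becomes 1
  Position 7 ')': depth becomes 0
  Position 8 '(': depth becomes 1
  Position 9 '(': depth becomes 2
  Position 10 '(': depth becomes 3
  Position 11 ')': depth becomes 2
  Position 12 '(': depth becomes 3
  Position 13 '(': depth becomes 4
  Position 14 ')': depth becomes 3
  Position 15 ')': depth becomes 2
  Position 16 ')': depth becomes 1
  Position 17 ')': depth becomes 0
  Position 18 '(': depth becomes 1
  Position 19 ')': depth becomes 0
Maximum depth reached: 4

4


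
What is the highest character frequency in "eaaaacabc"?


Input: eaaaacabc
Character counts:
  'a': 5
  'b': 1
  'c': 2
  'e': 1
Maximum frequency: 5

5


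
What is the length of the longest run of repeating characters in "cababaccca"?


Input: "cababaccca"
Scanning for longest run:
  Position 1 ('a'): new char, reset run to 1
  Position 2 ('b'): new char, reset run to 1
  Position 3 ('a'): new char, reset run to 1
  Position 4 ('b'): new char, reset run to 1
  Position 5 ('a'): new char, reset run to 1
  Position 6 ('c'): new char, reset run to 1
  Position 7 ('c'): continues run of 'c', length=2
  Position 8 ('c'): continues run of 'c', length=3
  Position 9 ('a'): new char, reset run to 1
Longest run: 'c' with length 3

3


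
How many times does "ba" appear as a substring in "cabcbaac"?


Searching for "ba" in "cabcbaac"
Scanning each position:
  Position 0: "ca" => no
  Position 1: "ab" => no
  Position 2: "bc" => no
  Position 3: "cb" => no
  Position 4: "ba" => MATCH
  Position 5: "aa" => no
  Position 6: "ac" => no
Total occurrences: 1

1


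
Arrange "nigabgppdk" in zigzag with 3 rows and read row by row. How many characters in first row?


Zigzag "nigabgppdk" into 3 rows:
Placing characters:
  'n' => row 0
  'i' => row 1
  'g' => row 2
  'a' => row 1
  'b' => row 0
  'g' => row 1
  'p' => row 2
  'p' => row 1
  'd' => row 0
  'k' => row 1
Rows:
  Row 0: "nbd"
  Row 1: "iagpk"
  Row 2: "gp"
First row length: 3

3


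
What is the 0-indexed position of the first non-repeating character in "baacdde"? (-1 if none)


Input: baacdde
Character frequencies:
  'a': 2
  'b': 1
  'c': 1
  'd': 2
  'e': 1
Scanning left to right for freq == 1:
  Position 0 ('b'): unique! => answer = 0

0


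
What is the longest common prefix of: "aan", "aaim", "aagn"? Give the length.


Words: aan, aaim, aagn
  Position 0: all 'a' => match
  Position 1: all 'a' => match
  Position 2: ('n', 'i', 'g') => mismatch, stop
LCP = "aa" (length 2)

2


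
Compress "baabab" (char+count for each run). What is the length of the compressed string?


Input: baabab
Runs:
  'b' x 1 => "b1"
  'a' x 2 => "a2"
  'b' x 1 => "b1"
  'a' x 1 => "a1"
  'b' x 1 => "b1"
Compressed: "b1a2b1a1b1"
Compressed length: 10

10


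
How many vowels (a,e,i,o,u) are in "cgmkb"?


Input: cgmkb
Checking each character:
  'c' at position 0: consonant
  'g' at position 1: consonant
  'm' at position 2: consonant
  'k' at position 3: consonant
  'b' at position 4: consonant
Total vowels: 0

0


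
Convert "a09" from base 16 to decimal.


Input: "a09" in base 16
Positional expansion:
  Digit 'a' (value 10) x 16^2 = 2560
  Digit '0' (value 0) x 16^1 = 0
  Digit '9' (value 9) x 16^0 = 9
Sum = 2569

2569


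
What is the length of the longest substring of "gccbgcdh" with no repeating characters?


Input: "gccbgcdh"
Sliding window (track last position of each char):
  Position 0 ('g'): window [0,0] length 1 -- new best
  Position 1 ('c'): window [0,1] length 2 -- new best
  Position 2 ('c'): repeat (last at 1), move window start to 2
  Position 2 ('c'): window [2,2] length 1
  Position 3 ('b'): window [2,3] length 2
  Position 4 ('g'): window [2,4] length 3 -- new best
  Position 5 ('c'): repeat (last at 2), move window start to 3
  Position 5 ('c'): window [3,5] length 3
  Position 6 ('d'): window [3,6] length 4 -- new best
  Position 7 ('h'): window [3,7] length 5 -- new best
Longest substring with no repeats: "bgcdh" with length 5

5


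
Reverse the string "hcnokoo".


Input: hcnokoo
Reading characters right to left:
  Position 6: 'o'
  Position 5: 'o'
  Position 4: 'k'
  Position 3: 'o'
  Position 2: 'n'
  Position 1: 'c'
  Position 0: 'h'
Reversed: ookonch

ookonch


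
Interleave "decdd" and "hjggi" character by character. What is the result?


Interleaving "decdd" and "hjggi":
  Position 0: 'd' from first, 'h' from second => "dh"
  Position 1: 'e' from first, 'j' from second => "ej"
  Position 2: 'c' from first, 'g' from second => "cg"
  Position 3: 'd' from first, 'g' from second => "dg"
  Position 4: 'd' from first, 'i' from second => "di"
Result: dhejcgdgdi

dhejcgdgdi


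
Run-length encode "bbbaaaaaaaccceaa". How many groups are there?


Input: bbbaaaaaaaccceaa
Scanning for consecutive runs:
  Group 1: 'b' x 3 (positions 0-2)
  Group 2: 'a' x 7 (positions 3-9)
  Group 3: 'c' x 3 (positions 10-12)
  Group 4: 'e' x 1 (positions 13-13)
  Group 5: 'a' x 2 (positions 14-15)
Total groups: 5

5


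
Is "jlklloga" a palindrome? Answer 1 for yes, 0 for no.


Input: jlklloga
Reversed: agollklj
  Compare pos 0 ('j') with pos 7 ('a'): MISMATCH
  Compare pos 1 ('l') with pos 6 ('g'): MISMATCH
  Compare pos 2 ('k') with pos 5 ('o'): MISMATCH
  Compare pos 3 ('l') with pos 4 ('l'): match
Result: not a palindrome

0


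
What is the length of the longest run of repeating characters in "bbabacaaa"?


Input: "bbabacaaa"
Scanning for longest run:
  Position 1 ('b'): continues run of 'b', length=2
  Position 2 ('a'): new char, reset run to 1
  Position 3 ('b'): new char, reset run to 1
  Position 4 ('a'): new char, reset run to 1
  Position 5 ('c'): new char, reset run to 1
  Position 6 ('a'): new char, reset run to 1
  Position 7 ('a'): continues run of 'a', length=2
  Position 8 ('a'): continues run of 'a', length=3
Longest run: 'a' with length 3

3


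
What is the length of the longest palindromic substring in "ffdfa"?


Input: "ffdfa"
Checking substrings for palindromes:
  [1:4] "fdf" (len 3) => palindrome
  [0:2] "ff" (len 2) => palindrome
Longest palindromic substring: "fdf" with length 3

3


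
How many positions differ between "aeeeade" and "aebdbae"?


Comparing "aeeeade" and "aebdbae" position by position:
  Position 0: 'a' vs 'a' => same
  Position 1: 'e' vs 'e' => same
  Position 2: 'e' vs 'b' => DIFFER
  Position 3: 'e' vs 'd' => DIFFER
  Position 4: 'a' vs 'b' => DIFFER
  Position 5: 'd' vs 'a' => DIFFER
  Position 6: 'e' vs 'e' => same
Positions that differ: 4

4


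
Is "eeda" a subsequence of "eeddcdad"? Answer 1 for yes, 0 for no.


Check if "eeda" is a subsequence of "eeddcdad"
Greedy scan:
  Position 0 ('e'): matches sub[0] = 'e'
  Position 1 ('e'): matches sub[1] = 'e'
  Position 2 ('d'): matches sub[2] = 'd'
  Position 3 ('d'): no match needed
  Position 4 ('c'): no match needed
  Position 5 ('d'): no match needed
  Position 6 ('a'): matches sub[3] = 'a'
  Position 7 ('d'): no match needed
All 4 characters matched => is a subsequence

1


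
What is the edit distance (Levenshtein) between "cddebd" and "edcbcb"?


Computing edit distance: "cddebd" -> "edcbcb"
DP table:
           e    d    c    b    c    b
      0    1    2    3    4    5    6
  c   1    1    2    2    3    4    5
  d   2    2    1    2    3    4    5
  d   3    3    2    2    3    4    5
  e   4    3    3    3    3    4    5
  b   5    4    4    4    3    4    4
  d   6    5    4    5    4    4    5
Edit distance = dp[6][6] = 5

5


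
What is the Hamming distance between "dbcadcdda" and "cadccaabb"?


Comparing "dbcadcdda" and "cadccaabb" position by position:
  Position 0: 'd' vs 'c' => differ
  Position 1: 'b' vs 'a' => differ
  Position 2: 'c' vs 'd' => differ
  Position 3: 'a' vs 'c' => differ
  Position 4: 'd' vs 'c' => differ
  Position 5: 'c' vs 'a' => differ
  Position 6: 'd' vs 'a' => differ
  Position 7: 'd' vs 'b' => differ
  Position 8: 'a' vs 'b' => differ
Total differences (Hamming distance): 9

9


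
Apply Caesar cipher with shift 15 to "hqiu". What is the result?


Caesar cipher: shift "hqiu" by 15
  'h' (pos 7) + 15 = pos 22 = 'w'
  'q' (pos 16) + 15 = pos 5 = 'f'
  'i' (pos 8) + 15 = pos 23 = 'x'
  'u' (pos 20) + 15 = pos 9 = 'j'
Result: wfxj

wfxj


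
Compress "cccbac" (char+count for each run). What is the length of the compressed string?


Input: cccbac
Runs:
  'c' x 3 => "c3"
  'b' x 1 => "b1"
  'a' x 1 => "a1"
  'c' x 1 => "c1"
Compressed: "c3b1a1c1"
Compressed length: 8

8


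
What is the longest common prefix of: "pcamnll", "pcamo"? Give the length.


Words: pcamnll, pcamo
  Position 0: all 'p' => match
  Position 1: all 'c' => match
  Position 2: all 'a' => match
  Position 3: all 'm' => match
  Position 4: ('n', 'o') => mismatch, stop
LCP = "pcam" (length 4)

4


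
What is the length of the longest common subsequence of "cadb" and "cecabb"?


LCS of "cadb" and "cecabb"
DP table:
           c    e    c    a    b    b
      0    0    0    0    0    0    0
  c   0    1    1    1    1    1    1
  a   0    1    1    1    2    2    2
  d   0    1    1    1    2    2    2
  b   0    1    1    1    2    3    3
LCS length = dp[4][6] = 3

3


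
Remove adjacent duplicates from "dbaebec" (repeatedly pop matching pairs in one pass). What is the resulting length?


Input: dbaebec
Stack-based adjacent duplicate removal:
  Read 'd': push. Stack: d
  Read 'b': push. Stack: db
  Read 'a': push. Stack: dba
  Read 'e': push. Stack: dbae
  Read 'b': push. Stack: dbaeb
  Read 'e': push. Stack: dbaebe
  Read 'c': push. Stack: dbaebec
Final stack: "dbaebec" (length 7)

7


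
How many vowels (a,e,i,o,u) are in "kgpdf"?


Input: kgpdf
Checking each character:
  'k' at position 0: consonant
  'g' at position 1: consonant
  'p' at position 2: consonant
  'd' at position 3: consonant
  'f' at position 4: consonant
Total vowels: 0

0


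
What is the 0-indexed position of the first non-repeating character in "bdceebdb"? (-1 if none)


Input: bdceebdb
Character frequencies:
  'b': 3
  'c': 1
  'd': 2
  'e': 2
Scanning left to right for freq == 1:
  Position 0 ('b'): freq=3, skip
  Position 1 ('d'): freq=2, skip
  Position 2 ('c'): unique! => answer = 2

2


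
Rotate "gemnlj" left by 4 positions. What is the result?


Input: "gemnlj", rotate left by 4
First 4 characters: "gemn"
Remaining characters: "lj"
Concatenate remaining + first: "lj" + "gemn" = "ljgemn"

ljgemn


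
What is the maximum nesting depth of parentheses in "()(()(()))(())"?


Input: "()(()(()))(())"
Tracking depth:
  Position 0 '(': depth becomes 1
  Position 1 ')': depth becomes 0
  Position 2 '(': depth becomes 1
  Position 3 '(': depth becomes 2
  Position 4 ')': depth becomes 1
  Position 5 '(': depth becomes 2
  Position 6 '(': depth becomes 3
  Position 7 ')': depth becomes 2
  Position 8 ')': depth becomes 1
  Position 9 ')': depth becomes 0
  Position 10 '(': depth becomes 1
  Position 11 '(': depth becomes 2
  Position 12 ')': depth becomes 1
  Position 13 ')': depth becomes 0
Maximum depth reached: 3

3


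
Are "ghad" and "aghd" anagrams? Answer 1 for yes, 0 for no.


Strings: "ghad", "aghd"
Sorted first:  adgh
Sorted second: adgh
Sorted forms match => anagrams

1


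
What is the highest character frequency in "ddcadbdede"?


Input: ddcadbdede
Character counts:
  'a': 1
  'b': 1
  'c': 1
  'd': 5
  'e': 2
Maximum frequency: 5

5


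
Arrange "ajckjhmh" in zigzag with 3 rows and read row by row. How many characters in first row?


Zigzag "ajckjhmh" into 3 rows:
Placing characters:
  'a' => row 0
  'j' => row 1
  'c' => row 2
  'k' => row 1
  'j' => row 0
  'h' => row 1
  'm' => row 2
  'h' => row 1
Rows:
  Row 0: "aj"
  Row 1: "jkhh"
  Row 2: "cm"
First row length: 2

2


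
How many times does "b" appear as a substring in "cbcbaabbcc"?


Searching for "b" in "cbcbaabbcc"
Scanning each position:
  Position 0: "c" => no
  Position 1: "b" => MATCH
  Position 2: "c" => no
  Position 3: "b" => MATCH
  Position 4: "a" => no
  Position 5: "a" => no
  Position 6: "b" => MATCH
  Position 7: "b" => MATCH
  Position 8: "c" => no
  Position 9: "c" => no
Total occurrences: 4

4


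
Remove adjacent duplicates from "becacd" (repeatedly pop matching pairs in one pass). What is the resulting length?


Input: becacd
Stack-based adjacent duplicate removal:
  Read 'b': push. Stack: b
  Read 'e': push. Stack: be
  Read 'c': push. Stack: bec
  Read 'a': push. Stack: beca
  Read 'c': push. Stack: becac
  Read 'd': push. Stack: becacd
Final stack: "becacd" (length 6)

6


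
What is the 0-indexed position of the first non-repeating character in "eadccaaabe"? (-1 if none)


Input: eadccaaabe
Character frequencies:
  'a': 4
  'b': 1
  'c': 2
  'd': 1
  'e': 2
Scanning left to right for freq == 1:
  Position 0 ('e'): freq=2, skip
  Position 1 ('a'): freq=4, skip
  Position 2 ('d'): unique! => answer = 2

2


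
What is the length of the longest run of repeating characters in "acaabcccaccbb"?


Input: "acaabcccaccbb"
Scanning for longest run:
  Position 1 ('c'): new char, reset run to 1
  Position 2 ('a'): new char, reset run to 1
  Position 3 ('a'): continues run of 'a', length=2
  Position 4 ('b'): new char, reset run to 1
  Position 5 ('c'): new char, reset run to 1
  Position 6 ('c'): continues run of 'c', length=2
  Position 7 ('c'): continues run of 'c', length=3
  Position 8 ('a'): new char, reset run to 1
  Position 9 ('c'): new char, reset run to 1
  Position 10 ('c'): continues run of 'c', length=2
  Position 11 ('b'): new char, reset run to 1
  Position 12 ('b'): continues run of 'b', length=2
Longest run: 'c' with length 3

3


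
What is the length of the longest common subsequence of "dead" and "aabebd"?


LCS of "dead" and "aabebd"
DP table:
           a    a    b    e    b    d
      0    0    0    0    0    0    0
  d   0    0    0    0    0    0    1
  e   0    0    0    0    1    1    1
  a   0    1    1    1    1    1    1
  d   0    1    1    1    1    1    2
LCS length = dp[4][6] = 2

2


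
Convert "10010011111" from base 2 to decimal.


Input: "10010011111" in base 2
Positional expansion:
  Digit '1' (value 1) x 2^10 = 1024
  Digit '0' (value 0) x 2^9 = 0
  Digit '0' (value 0) x 2^8 = 0
  Digit '1' (value 1) x 2^7 = 128
  Digit '0' (value 0) x 2^6 = 0
  Digit '0' (value 0) x 2^5 = 0
  Digit '1' (value 1) x 2^4 = 16
  Digit '1' (value 1) x 2^3 = 8
  Digit '1' (value 1) x 2^2 = 4
  Digit '1' (value 1) x 2^1 = 2
  Digit '1' (value 1) x 2^0 = 1
Sum = 1183

1183


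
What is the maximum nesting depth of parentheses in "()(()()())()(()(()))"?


Input: "()(()()())()(()(()))"
Tracking depth:
  Position 0 '(': depth becomes 1
  Position 1 ')': depth becomes 0
  Position 2 '(': depth becomes 1
  Position 3 '(': depth becomes 2
  Position 4 ')': depth becomes 1
  Position 5 '(': depth becomes 2
  Position 6 ')': depth becomes 1
  Position 7 '(': depth becomes 2
  Position 8 ')': depth becomes 1
  Position 9 ')': depth becomes 0
  Position 10 '(': depth becomes 1
  Position 11 ')': depth becomes 0
  Position 12 '(': depth becomes 1
  Position 13 '(': depth becomes 2
  Position 14 ')': depth becomes 1
  Position 15 '(': depth becomes 2
  Position 16 '(': depth becomes 3
  Position 17 ')': depth becomes 2
  Position 18 ')': depth becomes 1
  Position 19 ')': depth becomes 0
Maximum depth reached: 3

3


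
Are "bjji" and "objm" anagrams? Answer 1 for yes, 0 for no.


Strings: "bjji", "objm"
Sorted first:  bijj
Sorted second: bjmo
Differ at position 1: 'i' vs 'j' => not anagrams

0


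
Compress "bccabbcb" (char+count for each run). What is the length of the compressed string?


Input: bccabbcb
Runs:
  'b' x 1 => "b1"
  'c' x 2 => "c2"
  'a' x 1 => "a1"
  'b' x 2 => "b2"
  'c' x 1 => "c1"
  'b' x 1 => "b1"
Compressed: "b1c2a1b2c1b1"
Compressed length: 12

12


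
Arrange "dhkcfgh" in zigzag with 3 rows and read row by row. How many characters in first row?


Zigzag "dhkcfgh" into 3 rows:
Placing characters:
  'd' => row 0
  'h' => row 1
  'k' => row 2
  'c' => row 1
  'f' => row 0
  'g' => row 1
  'h' => row 2
Rows:
  Row 0: "df"
  Row 1: "hcg"
  Row 2: "kh"
First row length: 2

2


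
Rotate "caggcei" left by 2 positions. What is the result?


Input: "caggcei", rotate left by 2
First 2 characters: "ca"
Remaining characters: "ggcei"
Concatenate remaining + first: "ggcei" + "ca" = "ggceica"

ggceica


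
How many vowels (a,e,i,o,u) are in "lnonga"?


Input: lnonga
Checking each character:
  'l' at position 0: consonant
  'n' at position 1: consonant
  'o' at position 2: vowel (running total: 1)
  'n' at position 3: consonant
  'g' at position 4: consonant
  'a' at position 5: vowel (running total: 2)
Total vowels: 2

2


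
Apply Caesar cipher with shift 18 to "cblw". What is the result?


Caesar cipher: shift "cblw" by 18
  'c' (pos 2) + 18 = pos 20 = 'u'
  'b' (pos 1) + 18 = pos 19 = 't'
  'l' (pos 11) + 18 = pos 3 = 'd'
  'w' (pos 22) + 18 = pos 14 = 'o'
Result: utdo

utdo


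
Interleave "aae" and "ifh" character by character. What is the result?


Interleaving "aae" and "ifh":
  Position 0: 'a' from first, 'i' from second => "ai"
  Position 1: 'a' from first, 'f' from second => "af"
  Position 2: 'e' from first, 'h' from second => "eh"
Result: aiafeh

aiafeh


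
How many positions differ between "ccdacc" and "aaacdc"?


Comparing "ccdacc" and "aaacdc" position by position:
  Position 0: 'c' vs 'a' => DIFFER
  Position 1: 'c' vs 'a' => DIFFER
  Position 2: 'd' vs 'a' => DIFFER
  Position 3: 'a' vs 'c' => DIFFER
  Position 4: 'c' vs 'd' => DIFFER
  Position 5: 'c' vs 'c' => same
Positions that differ: 5

5


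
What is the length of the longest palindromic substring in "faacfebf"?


Input: "faacfebf"
Checking substrings for palindromes:
  [1:3] "aa" (len 2) => palindrome
Longest palindromic substring: "aa" with length 2

2


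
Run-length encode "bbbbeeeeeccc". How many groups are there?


Input: bbbbeeeeeccc
Scanning for consecutive runs:
  Group 1: 'b' x 4 (positions 0-3)
  Group 2: 'e' x 5 (positions 4-8)
  Group 3: 'c' x 3 (positions 9-11)
Total groups: 3

3


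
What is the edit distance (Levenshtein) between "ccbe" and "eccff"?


Computing edit distance: "ccbe" -> "eccff"
DP table:
           e    c    c    f    f
      0    1    2    3    4    5
  c   1    1    1    2    3    4
  c   2    2    1    1    2    3
  b   3    3    2    2    2    3
  e   4    3    3    3    3    3
Edit distance = dp[4][5] = 3

3


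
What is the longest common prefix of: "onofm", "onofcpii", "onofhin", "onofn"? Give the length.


Words: onofm, onofcpii, onofhin, onofn
  Position 0: all 'o' => match
  Position 1: all 'n' => match
  Position 2: all 'o' => match
  Position 3: all 'f' => match
  Position 4: ('m', 'c', 'h', 'n') => mismatch, stop
LCP = "onof" (length 4)

4


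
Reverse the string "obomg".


Input: obomg
Reading characters right to left:
  Position 4: 'g'
  Position 3: 'm'
  Position 2: 'o'
  Position 1: 'b'
  Position 0: 'o'
Reversed: gmobo

gmobo


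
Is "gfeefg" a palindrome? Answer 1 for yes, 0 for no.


Input: gfeefg
Reversed: gfeefg
  Compare pos 0 ('g') with pos 5 ('g'): match
  Compare pos 1 ('f') with pos 4 ('f'): match
  Compare pos 2 ('e') with pos 3 ('e'): match
Result: palindrome

1


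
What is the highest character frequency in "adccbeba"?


Input: adccbeba
Character counts:
  'a': 2
  'b': 2
  'c': 2
  'd': 1
  'e': 1
Maximum frequency: 2

2


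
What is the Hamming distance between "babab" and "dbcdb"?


Comparing "babab" and "dbcdb" position by position:
  Position 0: 'b' vs 'd' => differ
  Position 1: 'a' vs 'b' => differ
  Position 2: 'b' vs 'c' => differ
  Position 3: 'a' vs 'd' => differ
  Position 4: 'b' vs 'b' => same
Total differences (Hamming distance): 4

4


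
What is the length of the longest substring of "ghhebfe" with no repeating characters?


Input: "ghhebfe"
Sliding window (track last position of each char):
  Position 0 ('g'): window [0,0] length 1 -- new best
  Position 1 ('h'): window [0,1] length 2 -- new best
  Position 2 ('h'): repeat (last at 1), move window start to 2
  Position 2 ('h'): window [2,2] length 1
  Position 3 ('e'): window [2,3] length 2
  Position 4 ('b'): window [2,4] length 3 -- new best
  Position 5 ('f'): window [2,5] length 4 -- new best
  Position 6 ('e'): repeat (last at 3), move window start to 4
  Position 6 ('e'): window [4,6] length 3
Longest substring with no repeats: "hebf" with length 4

4


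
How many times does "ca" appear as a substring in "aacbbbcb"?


Searching for "ca" in "aacbbbcb"
Scanning each position:
  Position 0: "aa" => no
  Position 1: "ac" => no
  Position 2: "cb" => no
  Position 3: "bb" => no
  Position 4: "bb" => no
  Position 5: "bc" => no
  Position 6: "cb" => no
Total occurrences: 0

0
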